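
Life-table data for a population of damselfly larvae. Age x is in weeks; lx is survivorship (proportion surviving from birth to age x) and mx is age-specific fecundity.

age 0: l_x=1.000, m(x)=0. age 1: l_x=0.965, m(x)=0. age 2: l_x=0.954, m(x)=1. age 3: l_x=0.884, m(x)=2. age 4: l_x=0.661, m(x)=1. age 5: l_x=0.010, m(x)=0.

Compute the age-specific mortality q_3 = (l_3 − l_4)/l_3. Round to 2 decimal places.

q_3 = (l_3 − l_4) / l_3 = (0.884 − 0.661) / 0.884
     = 0.223 / 0.884 = 0.252262… → 0.25

0.25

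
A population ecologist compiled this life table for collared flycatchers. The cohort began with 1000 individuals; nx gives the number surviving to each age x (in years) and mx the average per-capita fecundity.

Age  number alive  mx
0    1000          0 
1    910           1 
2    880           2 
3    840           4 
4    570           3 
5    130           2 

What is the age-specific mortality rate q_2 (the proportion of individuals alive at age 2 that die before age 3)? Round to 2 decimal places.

lx = nx/n0 = nx/1000: 1, 0.91, 0.88, 0.84, 0.57, 0.13
q_2 = (l_2 − l_3) / l_2 = (0.88 − 0.84) / 0.88
     = 0.04 / 0.88 = 0.045455… → 0.05

0.05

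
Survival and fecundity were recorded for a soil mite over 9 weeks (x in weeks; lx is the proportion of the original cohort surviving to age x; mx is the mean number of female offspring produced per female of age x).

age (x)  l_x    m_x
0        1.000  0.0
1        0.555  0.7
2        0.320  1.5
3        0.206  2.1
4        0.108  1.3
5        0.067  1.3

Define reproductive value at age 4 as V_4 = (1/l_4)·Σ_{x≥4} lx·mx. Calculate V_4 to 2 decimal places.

lx·mx for x ≥ 4: 0.1404, 0.0871 → sum = 0.2275
V_4 = 0.2275 / l_4 = 0.2275 / 0.108 = 2.106481… → 2.11

2.11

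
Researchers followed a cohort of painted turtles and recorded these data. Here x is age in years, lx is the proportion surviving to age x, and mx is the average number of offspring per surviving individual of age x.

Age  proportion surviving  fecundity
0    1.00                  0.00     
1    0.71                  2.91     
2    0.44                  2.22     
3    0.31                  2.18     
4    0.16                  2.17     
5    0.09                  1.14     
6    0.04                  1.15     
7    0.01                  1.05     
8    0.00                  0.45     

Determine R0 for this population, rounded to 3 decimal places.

4.225

lx·mx by age: 0, 2.0661, 0.9768, 0.6758, 0.3472, 0.1026, 0.046, 0.0105, 0
R0 = Σ lx·mx = 4.225 → 4.225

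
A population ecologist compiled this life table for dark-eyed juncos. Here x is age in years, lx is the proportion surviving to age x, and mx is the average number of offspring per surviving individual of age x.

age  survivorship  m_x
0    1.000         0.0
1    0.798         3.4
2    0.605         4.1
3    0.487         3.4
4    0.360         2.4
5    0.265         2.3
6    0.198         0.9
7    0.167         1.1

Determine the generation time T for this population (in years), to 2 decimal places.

2.48

lx·mx: 0, 2.7132, 2.4805, 1.6558, 0.864, 0.6095, 0.1782, 0.1837 → R0 = 8.6849
x·lx·mx: 0, 2.7132, 4.961, 4.9674, 3.456, 3.0475, 1.0692, 1.2859 → Σ = 21.5002
T = 21.5002 / 8.6849 = 2.475584… → 2.48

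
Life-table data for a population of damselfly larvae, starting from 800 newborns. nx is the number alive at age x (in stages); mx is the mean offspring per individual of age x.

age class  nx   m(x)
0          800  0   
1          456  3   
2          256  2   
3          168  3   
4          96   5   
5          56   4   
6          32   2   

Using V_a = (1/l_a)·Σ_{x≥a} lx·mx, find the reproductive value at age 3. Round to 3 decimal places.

lx = nx/n0 = nx/800: 1, 0.57, 0.32, 0.21, 0.12, 0.07, 0.04
lx·mx for x ≥ 3: 0.63, 0.6, 0.28, 0.08 → sum = 1.59
V_3 = 1.59 / l_3 = 1.59 / 0.21 = 7.571429… → 7.571

7.571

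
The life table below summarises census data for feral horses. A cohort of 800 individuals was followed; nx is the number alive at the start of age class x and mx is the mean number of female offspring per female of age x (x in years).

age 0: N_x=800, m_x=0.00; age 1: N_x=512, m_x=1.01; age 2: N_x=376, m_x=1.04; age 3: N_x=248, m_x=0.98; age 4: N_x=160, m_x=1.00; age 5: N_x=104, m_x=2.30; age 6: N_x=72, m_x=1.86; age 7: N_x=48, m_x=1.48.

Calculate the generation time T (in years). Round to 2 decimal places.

lx = nx/n0 = nx/800: 1, 0.64, 0.47, 0.31, 0.2, 0.13, 0.09, 0.06
lx·mx: 0, 0.6464, 0.4888, 0.3038, 0.2, 0.299, 0.1674, 0.0888 → R0 = 2.1942
x·lx·mx: 0, 0.6464, 0.9776, 0.9114, 0.8, 1.495, 1.0044, 0.6216 → Σ = 6.4564
T = 6.4564 / 2.1942 = 2.942485… → 2.94

2.94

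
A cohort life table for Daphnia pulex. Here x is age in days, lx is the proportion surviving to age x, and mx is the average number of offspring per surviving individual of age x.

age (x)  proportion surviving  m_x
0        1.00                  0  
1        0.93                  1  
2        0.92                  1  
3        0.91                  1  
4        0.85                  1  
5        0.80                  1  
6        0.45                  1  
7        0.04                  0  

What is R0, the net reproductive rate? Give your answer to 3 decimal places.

lx·mx by age: 0, 0.93, 0.92, 0.91, 0.85, 0.8, 0.45, 0
R0 = Σ lx·mx = 4.86 → 4.860

4.860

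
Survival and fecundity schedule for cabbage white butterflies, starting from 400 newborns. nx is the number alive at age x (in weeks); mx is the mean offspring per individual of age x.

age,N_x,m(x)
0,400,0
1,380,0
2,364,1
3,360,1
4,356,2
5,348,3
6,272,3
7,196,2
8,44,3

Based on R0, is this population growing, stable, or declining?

growing

lx = nx/n0 = nx/400: 1, 0.95, 0.91, 0.9, 0.89, 0.87, 0.68, 0.49, 0.11
R0 = Σ lx·mx = 0 + 0 + 0.91 + 0.9 + 1.78 + 2.61 + 2.04 + 0.98 + 0.33 = 9.55
R0 > 1, so the population is growing.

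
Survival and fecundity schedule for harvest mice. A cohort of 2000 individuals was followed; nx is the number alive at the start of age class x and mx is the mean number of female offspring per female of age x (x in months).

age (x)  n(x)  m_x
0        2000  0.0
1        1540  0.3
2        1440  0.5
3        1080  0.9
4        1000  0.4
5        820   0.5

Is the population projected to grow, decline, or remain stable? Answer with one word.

lx = nx/n0 = nx/2000: 1, 0.77, 0.72, 0.54, 0.5, 0.41
R0 = Σ lx·mx = 0 + 0.231 + 0.36 + 0.486 + 0.2 + 0.205 = 1.482
R0 > 1, so the population is growing.

growing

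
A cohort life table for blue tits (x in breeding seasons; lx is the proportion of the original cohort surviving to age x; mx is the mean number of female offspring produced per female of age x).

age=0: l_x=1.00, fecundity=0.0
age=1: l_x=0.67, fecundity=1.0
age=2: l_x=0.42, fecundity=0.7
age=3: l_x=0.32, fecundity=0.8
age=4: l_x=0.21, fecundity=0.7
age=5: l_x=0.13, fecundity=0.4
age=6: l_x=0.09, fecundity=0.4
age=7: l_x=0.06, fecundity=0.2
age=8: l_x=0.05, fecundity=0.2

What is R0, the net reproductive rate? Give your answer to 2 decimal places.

lx·mx by age: 0, 0.67, 0.294, 0.256, 0.147, 0.052, 0.036, 0.012, 0.01
R0 = Σ lx·mx = 1.477 → 1.48

1.48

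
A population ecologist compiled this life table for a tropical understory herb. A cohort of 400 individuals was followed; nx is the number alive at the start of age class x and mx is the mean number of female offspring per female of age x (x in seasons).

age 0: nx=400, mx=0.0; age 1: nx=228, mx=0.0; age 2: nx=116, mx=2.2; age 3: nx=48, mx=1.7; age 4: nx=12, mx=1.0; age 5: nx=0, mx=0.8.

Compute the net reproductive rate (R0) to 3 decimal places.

lx = nx/n0 = nx/400: 1, 0.57, 0.29, 0.12, 0.03, 0
lx·mx by age: 0, 0, 0.638, 0.204, 0.03, 0
R0 = Σ lx·mx = 0.872 → 0.872

0.872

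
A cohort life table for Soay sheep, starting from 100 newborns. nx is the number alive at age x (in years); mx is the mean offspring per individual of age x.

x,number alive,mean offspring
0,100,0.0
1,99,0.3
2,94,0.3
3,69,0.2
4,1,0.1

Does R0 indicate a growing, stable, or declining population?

lx = nx/n0 = nx/100: 1, 0.99, 0.94, 0.69, 0.01
R0 = Σ lx·mx = 0 + 0.297 + 0.282 + 0.138 + 0.001 = 0.718
R0 < 1, so the population is declining.

declining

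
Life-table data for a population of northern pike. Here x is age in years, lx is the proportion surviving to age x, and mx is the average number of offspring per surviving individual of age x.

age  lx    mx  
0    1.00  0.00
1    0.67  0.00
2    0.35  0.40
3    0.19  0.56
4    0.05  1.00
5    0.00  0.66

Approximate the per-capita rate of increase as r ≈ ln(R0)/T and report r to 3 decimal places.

-0.451

R0 = Σ lx·mx = 0 + 0 + 0.14 + 0.1064 + 0.05 + 0 = 0.2964
Σ x·lx·mx = 0.7992; T = 0.7992/0.2964 = 2.69636…
r ≈ ln(R0)/T = ln(0.2964)/2.69636… = -0.451… → -0.451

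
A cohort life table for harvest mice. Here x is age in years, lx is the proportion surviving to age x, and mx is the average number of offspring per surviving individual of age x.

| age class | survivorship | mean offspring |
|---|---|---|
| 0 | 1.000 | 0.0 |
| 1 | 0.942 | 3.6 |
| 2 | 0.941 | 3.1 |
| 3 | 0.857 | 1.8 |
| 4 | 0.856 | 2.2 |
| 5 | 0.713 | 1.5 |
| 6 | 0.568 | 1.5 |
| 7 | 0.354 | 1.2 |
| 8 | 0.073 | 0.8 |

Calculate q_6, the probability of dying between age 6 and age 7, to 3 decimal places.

q_6 = (l_6 − l_7) / l_6 = (0.568 − 0.354) / 0.568
     = 0.214 / 0.568 = 0.376761… → 0.377

0.377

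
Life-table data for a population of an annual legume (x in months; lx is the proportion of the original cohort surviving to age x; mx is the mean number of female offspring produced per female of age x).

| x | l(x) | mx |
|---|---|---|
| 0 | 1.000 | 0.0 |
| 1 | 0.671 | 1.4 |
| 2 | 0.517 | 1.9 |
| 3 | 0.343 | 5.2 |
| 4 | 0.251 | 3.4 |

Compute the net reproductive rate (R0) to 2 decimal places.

4.56

lx·mx by age: 0, 0.9394, 0.9823, 1.7836, 0.8534
R0 = Σ lx·mx = 4.5587 → 4.56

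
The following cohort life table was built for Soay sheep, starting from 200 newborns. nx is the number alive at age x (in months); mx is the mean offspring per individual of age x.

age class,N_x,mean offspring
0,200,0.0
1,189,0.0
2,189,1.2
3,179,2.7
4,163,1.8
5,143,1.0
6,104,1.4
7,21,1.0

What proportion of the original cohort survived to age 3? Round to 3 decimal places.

0.895

l_3 = n_3/n_0 = 179/200 = 0.895 → 0.895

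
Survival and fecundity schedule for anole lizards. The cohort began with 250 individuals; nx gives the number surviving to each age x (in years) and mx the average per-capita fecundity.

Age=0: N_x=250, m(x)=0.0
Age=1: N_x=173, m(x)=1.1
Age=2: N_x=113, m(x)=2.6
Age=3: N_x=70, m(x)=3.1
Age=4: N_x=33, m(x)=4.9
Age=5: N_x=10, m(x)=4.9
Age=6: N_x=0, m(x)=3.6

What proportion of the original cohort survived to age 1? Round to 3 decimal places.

0.692

l_1 = n_1/n_0 = 173/250 = 0.692 → 0.692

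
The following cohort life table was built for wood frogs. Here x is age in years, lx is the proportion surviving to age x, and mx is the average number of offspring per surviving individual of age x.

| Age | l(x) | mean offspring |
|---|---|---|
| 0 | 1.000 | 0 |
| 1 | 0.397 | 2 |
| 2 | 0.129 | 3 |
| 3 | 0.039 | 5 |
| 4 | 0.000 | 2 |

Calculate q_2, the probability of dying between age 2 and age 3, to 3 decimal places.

0.698

q_2 = (l_2 − l_3) / l_2 = (0.129 − 0.039) / 0.129
     = 0.09 / 0.129 = 0.697674… → 0.698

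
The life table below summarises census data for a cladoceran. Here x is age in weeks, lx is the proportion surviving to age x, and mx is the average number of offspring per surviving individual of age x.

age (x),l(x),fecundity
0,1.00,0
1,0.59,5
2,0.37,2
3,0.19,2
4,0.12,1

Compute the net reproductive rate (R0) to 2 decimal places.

lx·mx by age: 0, 2.95, 0.74, 0.38, 0.12
R0 = Σ lx·mx = 4.19 → 4.19

4.19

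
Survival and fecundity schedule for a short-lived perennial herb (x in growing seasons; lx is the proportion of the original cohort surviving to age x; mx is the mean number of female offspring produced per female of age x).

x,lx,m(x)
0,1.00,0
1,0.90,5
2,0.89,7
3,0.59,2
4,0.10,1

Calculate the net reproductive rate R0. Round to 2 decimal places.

lx·mx by age: 0, 4.5, 6.23, 1.18, 0.1
R0 = Σ lx·mx = 12.01 → 12.01

12.01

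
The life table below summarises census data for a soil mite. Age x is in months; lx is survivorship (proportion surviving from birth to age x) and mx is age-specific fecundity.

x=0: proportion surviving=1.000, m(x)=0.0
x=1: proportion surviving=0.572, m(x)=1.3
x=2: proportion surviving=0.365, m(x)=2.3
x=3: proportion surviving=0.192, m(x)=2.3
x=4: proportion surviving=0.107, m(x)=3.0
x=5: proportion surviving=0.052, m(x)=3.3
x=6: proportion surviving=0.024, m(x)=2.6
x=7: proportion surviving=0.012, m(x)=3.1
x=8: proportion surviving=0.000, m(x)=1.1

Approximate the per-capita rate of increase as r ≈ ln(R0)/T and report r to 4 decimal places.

R0 = Σ lx·mx = 0 + 0.7436 + 0.8395 + 0.4416 + 0.321 + 0.1716 + 0.0624 + 0.0372 + 0 = 2.6169
Σ x·lx·mx = 6.5242; T = 6.5242/2.6169 = 2.4931…
r ≈ ln(R0)/T = ln(2.6169)/2.4931… = 0.385861… → 0.3859

0.3859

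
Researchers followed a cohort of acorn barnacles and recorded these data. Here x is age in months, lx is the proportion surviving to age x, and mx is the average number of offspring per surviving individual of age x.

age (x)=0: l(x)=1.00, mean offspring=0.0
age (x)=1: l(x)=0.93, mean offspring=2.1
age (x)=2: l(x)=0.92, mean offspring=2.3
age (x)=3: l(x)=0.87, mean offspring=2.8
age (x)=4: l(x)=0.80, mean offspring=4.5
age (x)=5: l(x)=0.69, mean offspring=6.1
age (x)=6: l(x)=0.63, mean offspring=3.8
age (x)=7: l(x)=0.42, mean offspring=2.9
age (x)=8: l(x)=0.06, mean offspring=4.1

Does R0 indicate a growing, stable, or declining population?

R0 = Σ lx·mx = 0 + 1.953 + 2.116 + 2.436 + 3.6 + 4.209 + 2.394 + 1.218 + 0.246 = 18.172
R0 > 1, so the population is growing.

growing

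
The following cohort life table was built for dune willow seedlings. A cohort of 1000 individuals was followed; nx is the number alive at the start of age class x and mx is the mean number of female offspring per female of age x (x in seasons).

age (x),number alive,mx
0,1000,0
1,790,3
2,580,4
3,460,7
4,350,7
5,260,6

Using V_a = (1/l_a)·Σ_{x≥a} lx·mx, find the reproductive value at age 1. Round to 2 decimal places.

15.09

lx = nx/n0 = nx/1000: 1, 0.79, 0.58, 0.46, 0.35, 0.26
lx·mx for x ≥ 1: 2.37, 2.32, 3.22, 2.45, 1.56 → sum = 11.92
V_1 = 11.92 / l_1 = 11.92 / 0.79 = 15.088608… → 15.09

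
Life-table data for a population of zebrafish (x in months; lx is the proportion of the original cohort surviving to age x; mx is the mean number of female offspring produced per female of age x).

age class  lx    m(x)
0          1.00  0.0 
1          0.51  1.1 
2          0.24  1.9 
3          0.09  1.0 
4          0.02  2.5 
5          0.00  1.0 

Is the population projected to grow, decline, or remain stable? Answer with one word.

growing

R0 = Σ lx·mx = 0 + 0.561 + 0.456 + 0.09 + 0.05 + 0 = 1.157
R0 > 1, so the population is growing.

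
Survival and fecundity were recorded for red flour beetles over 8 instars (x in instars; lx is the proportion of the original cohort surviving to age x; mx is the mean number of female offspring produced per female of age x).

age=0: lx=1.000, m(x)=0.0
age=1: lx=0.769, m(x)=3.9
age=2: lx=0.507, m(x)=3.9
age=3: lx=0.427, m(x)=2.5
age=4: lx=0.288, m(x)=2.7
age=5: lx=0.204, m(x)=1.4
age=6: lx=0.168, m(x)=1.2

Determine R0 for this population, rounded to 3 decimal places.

7.309

lx·mx by age: 0, 2.9991, 1.9773, 1.0675, 0.7776, 0.2856, 0.2016
R0 = Σ lx·mx = 7.3087 → 7.309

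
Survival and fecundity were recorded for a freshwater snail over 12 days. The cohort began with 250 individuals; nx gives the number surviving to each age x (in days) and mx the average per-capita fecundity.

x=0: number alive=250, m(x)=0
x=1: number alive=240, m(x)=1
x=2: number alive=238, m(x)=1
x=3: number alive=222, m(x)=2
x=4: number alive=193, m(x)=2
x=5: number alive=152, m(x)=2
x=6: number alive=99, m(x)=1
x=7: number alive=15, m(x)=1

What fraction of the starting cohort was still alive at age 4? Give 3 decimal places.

0.772

l_4 = n_4/n_0 = 193/250 = 0.772 → 0.772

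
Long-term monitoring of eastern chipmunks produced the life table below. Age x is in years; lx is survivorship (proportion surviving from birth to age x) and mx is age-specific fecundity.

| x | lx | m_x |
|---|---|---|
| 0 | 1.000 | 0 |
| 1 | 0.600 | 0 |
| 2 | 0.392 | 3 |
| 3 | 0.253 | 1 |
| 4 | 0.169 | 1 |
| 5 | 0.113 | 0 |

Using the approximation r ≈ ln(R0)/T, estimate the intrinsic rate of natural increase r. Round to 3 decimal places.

0.198

R0 = Σ lx·mx = 0 + 0 + 1.176 + 0.253 + 0.169 + 0 = 1.598
Σ x·lx·mx = 3.787; T = 3.787/1.598 = 2.36984…
r ≈ ln(R0)/T = ln(1.598)/2.36984… = 0.1978… → 0.198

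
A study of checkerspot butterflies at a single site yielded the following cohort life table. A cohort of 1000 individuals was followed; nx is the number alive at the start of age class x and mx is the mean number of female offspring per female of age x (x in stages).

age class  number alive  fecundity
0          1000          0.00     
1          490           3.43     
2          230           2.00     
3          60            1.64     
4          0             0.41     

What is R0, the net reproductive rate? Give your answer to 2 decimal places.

2.24

lx = nx/n0 = nx/1000: 1, 0.49, 0.23, 0.06, 0
lx·mx by age: 0, 1.6807, 0.46, 0.0984, 0
R0 = Σ lx·mx = 2.2391 → 2.24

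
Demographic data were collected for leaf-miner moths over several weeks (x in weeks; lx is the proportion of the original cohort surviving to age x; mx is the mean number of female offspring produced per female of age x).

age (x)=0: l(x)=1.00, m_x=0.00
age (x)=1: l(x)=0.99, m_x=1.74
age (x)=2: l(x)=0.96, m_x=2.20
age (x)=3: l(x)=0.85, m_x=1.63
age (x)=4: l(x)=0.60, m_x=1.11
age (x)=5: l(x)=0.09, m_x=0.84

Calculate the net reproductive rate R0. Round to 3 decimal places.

5.962

lx·mx by age: 0, 1.7226, 2.112, 1.3855, 0.666, 0.0756
R0 = Σ lx·mx = 5.9617 → 5.962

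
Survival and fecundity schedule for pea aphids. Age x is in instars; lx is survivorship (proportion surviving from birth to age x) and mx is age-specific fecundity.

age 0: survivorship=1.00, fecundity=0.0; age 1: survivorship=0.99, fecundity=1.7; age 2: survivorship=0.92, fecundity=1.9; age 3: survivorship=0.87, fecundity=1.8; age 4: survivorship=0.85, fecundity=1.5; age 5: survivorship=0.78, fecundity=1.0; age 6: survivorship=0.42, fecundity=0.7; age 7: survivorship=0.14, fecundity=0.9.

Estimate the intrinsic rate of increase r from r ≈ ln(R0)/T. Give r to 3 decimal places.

0.698

R0 = Σ lx·mx = 0 + 1.683 + 1.748 + 1.566 + 1.275 + 0.78 + 0.294 + 0.126 = 7.472
Σ x·lx·mx = 21.523; T = 21.523/7.472 = 2.88049…
r ≈ ln(R0)/T = ln(7.472)/2.88049… = 0.6982… → 0.698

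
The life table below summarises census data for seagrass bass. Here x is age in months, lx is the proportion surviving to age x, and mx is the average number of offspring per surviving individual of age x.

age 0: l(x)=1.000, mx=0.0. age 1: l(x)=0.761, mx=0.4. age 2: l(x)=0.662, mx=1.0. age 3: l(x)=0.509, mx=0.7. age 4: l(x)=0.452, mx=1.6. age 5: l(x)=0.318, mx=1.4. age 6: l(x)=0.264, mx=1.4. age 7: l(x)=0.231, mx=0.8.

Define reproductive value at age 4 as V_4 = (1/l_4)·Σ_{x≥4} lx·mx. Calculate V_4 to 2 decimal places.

lx·mx for x ≥ 4: 0.7232, 0.4452, 0.3696, 0.1848 → sum = 1.7228
V_4 = 1.7228 / l_4 = 1.7228 / 0.452 = 3.811504… → 3.81

3.81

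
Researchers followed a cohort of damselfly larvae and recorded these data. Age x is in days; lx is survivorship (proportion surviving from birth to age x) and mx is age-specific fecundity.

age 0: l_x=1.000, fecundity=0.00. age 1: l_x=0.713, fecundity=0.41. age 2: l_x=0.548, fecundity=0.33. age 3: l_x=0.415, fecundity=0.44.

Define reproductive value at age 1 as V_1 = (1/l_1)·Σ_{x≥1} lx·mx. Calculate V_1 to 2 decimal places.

lx·mx for x ≥ 1: 0.29233, 0.18084, 0.1826 → sum = 0.65577
V_1 = 0.65577 / l_1 = 0.65577 / 0.713 = 0.919734… → 0.92

0.92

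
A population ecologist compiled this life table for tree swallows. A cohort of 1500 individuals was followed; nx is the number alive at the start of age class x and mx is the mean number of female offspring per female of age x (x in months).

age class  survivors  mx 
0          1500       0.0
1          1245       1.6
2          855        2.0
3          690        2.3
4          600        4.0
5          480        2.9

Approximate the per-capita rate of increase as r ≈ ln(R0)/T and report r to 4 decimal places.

0.6117

lx = nx/n0 = nx/1500: 1, 0.83, 0.57, 0.46, 0.4, 0.32
R0 = Σ lx·mx = 0 + 1.328 + 1.14 + 1.058 + 1.6 + 0.928 = 6.054
Σ x·lx·mx = 17.822; T = 17.822/6.054 = 2.94384…
r ≈ ln(R0)/T = ln(6.054)/2.94384… = 0.611691… → 0.6117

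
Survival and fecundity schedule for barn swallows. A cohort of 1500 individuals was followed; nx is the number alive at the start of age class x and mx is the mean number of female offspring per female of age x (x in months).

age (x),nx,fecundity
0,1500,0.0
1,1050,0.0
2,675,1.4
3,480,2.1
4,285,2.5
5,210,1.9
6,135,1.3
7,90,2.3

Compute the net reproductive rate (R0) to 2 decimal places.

2.30

lx = nx/n0 = nx/1500: 1, 0.7, 0.45, 0.32, 0.19, 0.14, 0.09, 0.06
lx·mx by age: 0, 0, 0.63, 0.672, 0.475, 0.266, 0.117, 0.138
R0 = Σ lx·mx = 2.298 → 2.30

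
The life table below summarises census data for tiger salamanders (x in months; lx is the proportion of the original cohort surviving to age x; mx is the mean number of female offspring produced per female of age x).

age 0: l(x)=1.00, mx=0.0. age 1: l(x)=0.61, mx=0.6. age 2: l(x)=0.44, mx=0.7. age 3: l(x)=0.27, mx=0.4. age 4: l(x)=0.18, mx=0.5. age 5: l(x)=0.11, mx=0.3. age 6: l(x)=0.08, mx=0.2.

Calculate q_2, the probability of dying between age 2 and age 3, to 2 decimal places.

q_2 = (l_2 − l_3) / l_2 = (0.44 − 0.27) / 0.44
     = 0.17 / 0.44 = 0.386364… → 0.39

0.39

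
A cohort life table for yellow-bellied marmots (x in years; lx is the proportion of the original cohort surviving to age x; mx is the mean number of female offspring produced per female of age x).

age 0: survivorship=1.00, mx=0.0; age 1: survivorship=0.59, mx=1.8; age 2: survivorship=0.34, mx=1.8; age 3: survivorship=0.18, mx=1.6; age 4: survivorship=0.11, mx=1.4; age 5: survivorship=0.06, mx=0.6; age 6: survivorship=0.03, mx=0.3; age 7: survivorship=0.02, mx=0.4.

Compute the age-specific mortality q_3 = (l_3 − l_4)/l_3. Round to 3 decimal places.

0.389

q_3 = (l_3 − l_4) / l_3 = (0.18 − 0.11) / 0.18
     = 0.07 / 0.18 = 0.388889… → 0.389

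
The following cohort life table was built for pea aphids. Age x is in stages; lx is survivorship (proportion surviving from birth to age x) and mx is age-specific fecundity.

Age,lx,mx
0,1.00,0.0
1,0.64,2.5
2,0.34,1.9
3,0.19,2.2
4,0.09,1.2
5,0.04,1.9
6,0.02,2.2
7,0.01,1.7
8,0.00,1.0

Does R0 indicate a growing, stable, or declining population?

R0 = Σ lx·mx = 0 + 1.6 + 0.646 + 0.418 + 0.108 + 0.076 + 0.044 + 0.017 + 0 = 2.909
R0 > 1, so the population is growing.

growing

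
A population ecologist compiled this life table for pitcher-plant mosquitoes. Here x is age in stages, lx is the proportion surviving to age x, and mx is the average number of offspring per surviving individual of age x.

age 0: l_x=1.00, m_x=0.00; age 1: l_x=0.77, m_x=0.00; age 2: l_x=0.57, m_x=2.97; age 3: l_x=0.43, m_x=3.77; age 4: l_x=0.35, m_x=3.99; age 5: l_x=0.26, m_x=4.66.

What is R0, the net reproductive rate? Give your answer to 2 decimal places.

lx·mx by age: 0, 0, 1.6929, 1.6211, 1.3965, 1.2116
R0 = Σ lx·mx = 5.9221 → 5.92

5.92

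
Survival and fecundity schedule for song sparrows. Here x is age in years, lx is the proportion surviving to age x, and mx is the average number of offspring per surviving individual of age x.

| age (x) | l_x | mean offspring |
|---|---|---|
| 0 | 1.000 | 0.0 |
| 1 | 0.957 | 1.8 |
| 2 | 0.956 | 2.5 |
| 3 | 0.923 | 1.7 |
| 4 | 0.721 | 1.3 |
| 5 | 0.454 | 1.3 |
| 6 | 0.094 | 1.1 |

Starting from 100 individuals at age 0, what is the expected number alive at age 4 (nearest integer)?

72

Expected survivors = N0 · l_4 = 100 × 0.721 = 72.1 → 72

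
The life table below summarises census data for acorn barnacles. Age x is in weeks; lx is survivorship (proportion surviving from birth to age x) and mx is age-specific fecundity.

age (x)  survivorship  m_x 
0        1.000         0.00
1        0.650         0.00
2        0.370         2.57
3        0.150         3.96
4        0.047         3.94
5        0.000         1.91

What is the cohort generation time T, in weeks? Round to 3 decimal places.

lx·mx: 0, 0, 0.9509, 0.594, 0.18518, 0 → R0 = 1.73008
x·lx·mx: 0, 0, 1.9018, 1.782, 0.74072, 0 → Σ = 4.42452
T = 4.42452 / 1.73008 = 2.557408… → 2.557

2.557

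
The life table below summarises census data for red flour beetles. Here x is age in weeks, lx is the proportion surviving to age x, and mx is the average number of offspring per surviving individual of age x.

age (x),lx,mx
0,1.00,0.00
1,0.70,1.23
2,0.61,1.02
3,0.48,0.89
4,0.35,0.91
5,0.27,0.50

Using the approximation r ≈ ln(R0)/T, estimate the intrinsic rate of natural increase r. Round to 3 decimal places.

0.381

R0 = Σ lx·mx = 0 + 0.861 + 0.6222 + 0.4272 + 0.3185 + 0.135 = 2.3639
Σ x·lx·mx = 5.336; T = 5.336/2.3639 = 2.25729…
r ≈ ln(R0)/T = ln(2.3639)/2.25729… = 0.38113… → 0.381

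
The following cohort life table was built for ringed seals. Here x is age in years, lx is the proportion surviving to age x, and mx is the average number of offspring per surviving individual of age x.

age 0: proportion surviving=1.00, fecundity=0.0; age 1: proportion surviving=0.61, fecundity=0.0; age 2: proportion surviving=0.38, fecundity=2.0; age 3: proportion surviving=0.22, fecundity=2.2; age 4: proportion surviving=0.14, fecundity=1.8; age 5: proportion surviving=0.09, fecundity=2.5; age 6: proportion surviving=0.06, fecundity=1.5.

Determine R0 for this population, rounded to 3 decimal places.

lx·mx by age: 0, 0, 0.76, 0.484, 0.252, 0.225, 0.09
R0 = Σ lx·mx = 1.811 → 1.811

1.811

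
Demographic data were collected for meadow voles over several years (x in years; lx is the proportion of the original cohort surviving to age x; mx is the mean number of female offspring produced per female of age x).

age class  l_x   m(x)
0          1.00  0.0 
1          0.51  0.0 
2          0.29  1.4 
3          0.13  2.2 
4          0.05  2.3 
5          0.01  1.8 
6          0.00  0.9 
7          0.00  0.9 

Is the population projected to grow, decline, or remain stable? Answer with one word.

R0 = Σ lx·mx = 0 + 0 + 0.406 + 0.286 + 0.115 + 0.018 + 0 + 0 = 0.825
R0 < 1, so the population is declining.

declining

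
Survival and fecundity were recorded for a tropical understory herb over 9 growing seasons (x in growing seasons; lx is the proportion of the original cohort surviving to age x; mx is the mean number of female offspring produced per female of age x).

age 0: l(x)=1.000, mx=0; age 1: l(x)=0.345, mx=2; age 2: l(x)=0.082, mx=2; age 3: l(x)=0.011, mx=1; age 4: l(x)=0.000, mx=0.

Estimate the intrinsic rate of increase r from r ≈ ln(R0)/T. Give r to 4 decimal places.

R0 = Σ lx·mx = 0 + 0.69 + 0.164 + 0.011 + 0 = 0.865
Σ x·lx·mx = 1.051; T = 1.051/0.865 = 1.21503…
r ≈ ln(R0)/T = ln(0.865)/1.21503… = -0.11936… → -0.1194

-0.1194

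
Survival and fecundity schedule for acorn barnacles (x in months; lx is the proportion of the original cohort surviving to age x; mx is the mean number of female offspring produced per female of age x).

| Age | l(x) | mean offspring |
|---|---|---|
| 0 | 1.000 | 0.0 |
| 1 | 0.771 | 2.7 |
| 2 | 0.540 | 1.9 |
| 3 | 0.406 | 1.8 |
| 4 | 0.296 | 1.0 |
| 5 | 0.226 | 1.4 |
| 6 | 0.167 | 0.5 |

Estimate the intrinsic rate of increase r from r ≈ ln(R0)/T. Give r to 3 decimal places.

R0 = Σ lx·mx = 0 + 2.0817 + 1.026 + 0.7308 + 0.296 + 0.3164 + 0.0835 = 4.5344
Σ x·lx·mx = 9.5931; T = 9.5931/4.5344 = 2.11563…
r ≈ ln(R0)/T = ln(4.5344)/2.11563… = 0.71454… → 0.715

0.715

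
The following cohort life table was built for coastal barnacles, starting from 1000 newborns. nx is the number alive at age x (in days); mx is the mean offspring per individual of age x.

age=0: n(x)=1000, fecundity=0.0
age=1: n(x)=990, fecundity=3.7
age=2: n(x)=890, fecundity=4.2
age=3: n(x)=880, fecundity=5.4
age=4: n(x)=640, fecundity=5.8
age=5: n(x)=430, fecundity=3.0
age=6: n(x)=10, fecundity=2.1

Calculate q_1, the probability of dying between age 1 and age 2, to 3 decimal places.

lx = nx/n0 = nx/1000: 1, 0.99, 0.89, 0.88, 0.64, 0.43, 0.01
q_1 = (l_1 − l_2) / l_1 = (0.99 − 0.89) / 0.99
     = 0.1 / 0.99 = 0.10101… → 0.101

0.101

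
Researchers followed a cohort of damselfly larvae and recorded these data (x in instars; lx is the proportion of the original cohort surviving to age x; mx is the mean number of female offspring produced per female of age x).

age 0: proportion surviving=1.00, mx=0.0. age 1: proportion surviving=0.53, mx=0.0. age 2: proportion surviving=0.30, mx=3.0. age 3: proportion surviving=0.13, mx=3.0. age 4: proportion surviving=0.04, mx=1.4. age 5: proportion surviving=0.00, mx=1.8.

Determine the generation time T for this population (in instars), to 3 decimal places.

lx·mx: 0, 0, 0.9, 0.39, 0.056, 0 → R0 = 1.346
x·lx·mx: 0, 0, 1.8, 1.17, 0.224, 0 → Σ = 3.194
T = 3.194 / 1.346 = 2.372957… → 2.373

2.373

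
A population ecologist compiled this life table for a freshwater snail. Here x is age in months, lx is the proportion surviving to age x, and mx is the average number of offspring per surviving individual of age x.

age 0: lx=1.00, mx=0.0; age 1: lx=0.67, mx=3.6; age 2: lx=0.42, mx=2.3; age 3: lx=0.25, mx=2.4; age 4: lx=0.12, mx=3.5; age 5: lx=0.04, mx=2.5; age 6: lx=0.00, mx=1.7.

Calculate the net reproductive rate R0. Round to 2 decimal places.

lx·mx by age: 0, 2.412, 0.966, 0.6, 0.42, 0.1, 0
R0 = Σ lx·mx = 4.498 → 4.50

4.50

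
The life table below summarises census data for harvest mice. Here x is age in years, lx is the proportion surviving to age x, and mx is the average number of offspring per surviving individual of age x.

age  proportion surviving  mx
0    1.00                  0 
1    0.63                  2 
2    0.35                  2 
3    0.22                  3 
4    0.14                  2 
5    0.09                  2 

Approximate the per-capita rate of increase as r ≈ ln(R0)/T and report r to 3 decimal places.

R0 = Σ lx·mx = 0 + 1.26 + 0.7 + 0.66 + 0.28 + 0.18 = 3.08
Σ x·lx·mx = 6.66; T = 6.66/3.08 = 2.16234…
r ≈ ln(R0)/T = ln(3.08)/2.16234… = 0.52024… → 0.520

0.520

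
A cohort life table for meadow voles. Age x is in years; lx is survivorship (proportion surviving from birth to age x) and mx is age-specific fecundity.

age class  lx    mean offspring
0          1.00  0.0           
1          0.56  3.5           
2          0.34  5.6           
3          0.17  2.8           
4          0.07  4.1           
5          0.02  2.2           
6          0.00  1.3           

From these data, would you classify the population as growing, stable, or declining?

growing

R0 = Σ lx·mx = 0 + 1.96 + 1.904 + 0.476 + 0.287 + 0.044 + 0 = 4.671
R0 > 1, so the population is growing.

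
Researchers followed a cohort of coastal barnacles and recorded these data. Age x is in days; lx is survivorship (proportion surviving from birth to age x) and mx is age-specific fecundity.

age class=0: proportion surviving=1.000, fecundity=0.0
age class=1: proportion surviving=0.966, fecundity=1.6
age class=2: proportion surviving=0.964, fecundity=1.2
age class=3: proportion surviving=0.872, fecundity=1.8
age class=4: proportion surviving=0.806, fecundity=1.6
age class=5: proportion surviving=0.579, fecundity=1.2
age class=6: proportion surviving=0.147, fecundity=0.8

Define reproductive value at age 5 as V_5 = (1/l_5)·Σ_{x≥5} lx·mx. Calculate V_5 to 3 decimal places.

lx·mx for x ≥ 5: 0.6948, 0.1176 → sum = 0.8124
V_5 = 0.8124 / l_5 = 0.8124 / 0.579 = 1.403109… → 1.403

1.403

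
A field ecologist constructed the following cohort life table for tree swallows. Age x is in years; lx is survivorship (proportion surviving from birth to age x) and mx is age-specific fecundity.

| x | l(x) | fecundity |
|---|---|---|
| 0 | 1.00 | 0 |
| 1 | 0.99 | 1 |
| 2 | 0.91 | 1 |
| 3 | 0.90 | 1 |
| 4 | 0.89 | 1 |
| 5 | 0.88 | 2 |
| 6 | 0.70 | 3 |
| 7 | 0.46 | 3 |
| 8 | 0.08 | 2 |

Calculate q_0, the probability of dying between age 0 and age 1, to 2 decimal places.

0.01

q_0 = (l_0 − l_1) / l_0 = (1 − 0.99) / 1
     = 0.01 / 1 = 0.01 → 0.01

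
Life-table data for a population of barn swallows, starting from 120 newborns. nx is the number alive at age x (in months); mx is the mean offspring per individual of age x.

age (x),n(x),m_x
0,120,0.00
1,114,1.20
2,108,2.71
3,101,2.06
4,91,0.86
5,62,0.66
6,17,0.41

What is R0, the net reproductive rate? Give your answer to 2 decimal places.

lx = nx/n0 = nx/120: 1, 0.95, 0.9, 0.84167…, 0.75833…, 0.51667…, 0.14167…
lx·mx by age: 0, 1.14, 2.439, 1.733833…, 0.652167…, 0.341…, 0.058083…
R0 = Σ lx·mx = 6.364083… → 6.36

6.36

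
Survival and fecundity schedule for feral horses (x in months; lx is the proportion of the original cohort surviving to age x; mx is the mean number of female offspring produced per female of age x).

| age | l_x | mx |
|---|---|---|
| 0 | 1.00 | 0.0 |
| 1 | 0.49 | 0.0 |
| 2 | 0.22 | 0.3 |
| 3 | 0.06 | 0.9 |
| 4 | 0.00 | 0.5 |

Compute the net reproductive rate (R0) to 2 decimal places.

lx·mx by age: 0, 0, 0.066, 0.054, 0
R0 = Σ lx·mx = 0.12 → 0.12

0.12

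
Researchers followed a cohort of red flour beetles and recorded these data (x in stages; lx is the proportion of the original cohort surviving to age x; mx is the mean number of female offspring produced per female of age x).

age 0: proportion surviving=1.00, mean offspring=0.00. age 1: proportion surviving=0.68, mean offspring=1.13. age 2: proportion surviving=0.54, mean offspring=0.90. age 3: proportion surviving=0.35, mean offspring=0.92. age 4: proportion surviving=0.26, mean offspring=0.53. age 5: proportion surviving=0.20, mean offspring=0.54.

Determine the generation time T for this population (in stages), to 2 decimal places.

2.08

lx·mx: 0, 0.7684, 0.486, 0.322, 0.1378, 0.108 → R0 = 1.8222
x·lx·mx: 0, 0.7684, 0.972, 0.966, 0.5512, 0.54 → Σ = 3.7976
T = 3.7976 / 1.8222 = 2.084074… → 2.08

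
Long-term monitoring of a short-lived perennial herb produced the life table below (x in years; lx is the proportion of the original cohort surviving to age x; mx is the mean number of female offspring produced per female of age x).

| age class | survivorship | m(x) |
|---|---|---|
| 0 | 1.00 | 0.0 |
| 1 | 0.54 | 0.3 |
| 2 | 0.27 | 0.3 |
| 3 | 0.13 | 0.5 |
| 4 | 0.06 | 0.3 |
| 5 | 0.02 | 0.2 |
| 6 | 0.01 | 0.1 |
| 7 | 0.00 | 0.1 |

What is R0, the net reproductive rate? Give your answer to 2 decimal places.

lx·mx by age: 0, 0.162, 0.081, 0.065, 0.018, 0.004, 0.001, 0
R0 = Σ lx·mx = 0.331 → 0.33

0.33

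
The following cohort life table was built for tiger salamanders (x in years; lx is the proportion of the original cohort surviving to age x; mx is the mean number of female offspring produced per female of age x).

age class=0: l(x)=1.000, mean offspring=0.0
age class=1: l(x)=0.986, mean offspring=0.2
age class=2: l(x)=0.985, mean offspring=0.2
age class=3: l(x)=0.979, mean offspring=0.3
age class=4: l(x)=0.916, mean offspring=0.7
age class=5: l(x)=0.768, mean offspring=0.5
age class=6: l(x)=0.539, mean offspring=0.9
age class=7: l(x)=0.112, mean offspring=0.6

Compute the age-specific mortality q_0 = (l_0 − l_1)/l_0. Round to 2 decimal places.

0.01

q_0 = (l_0 − l_1) / l_0 = (1 − 0.986) / 1
     = 0.014 / 1 = 0.014 → 0.01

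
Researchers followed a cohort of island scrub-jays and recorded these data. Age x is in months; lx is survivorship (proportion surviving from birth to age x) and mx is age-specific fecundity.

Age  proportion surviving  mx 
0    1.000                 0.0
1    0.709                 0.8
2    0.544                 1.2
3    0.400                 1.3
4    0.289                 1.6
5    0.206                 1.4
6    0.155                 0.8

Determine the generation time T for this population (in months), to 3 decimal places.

2.856

lx·mx: 0, 0.5672, 0.6528, 0.52, 0.4624, 0.2884, 0.124 → R0 = 2.6148
x·lx·mx: 0, 0.5672, 1.3056, 1.56, 1.8496, 1.442, 0.744 → Σ = 7.4684
T = 7.4684 / 2.6148 = 2.856203… → 2.856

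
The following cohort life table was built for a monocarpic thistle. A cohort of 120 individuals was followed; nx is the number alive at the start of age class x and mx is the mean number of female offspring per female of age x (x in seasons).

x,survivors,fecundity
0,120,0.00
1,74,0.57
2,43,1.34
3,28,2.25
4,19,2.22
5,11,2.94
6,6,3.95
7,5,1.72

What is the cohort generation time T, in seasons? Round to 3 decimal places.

lx = nx/n0 = nx/120: 1, 0.61667…, 0.35833…, 0.23333…, 0.15833…, 0.09167…, 0.05, 0.04167…
lx·mx: 0, 0.3515…, 0.480167…, 0.525…, 0.3515…, 0.2695…, 0.1975, 0.071667… → R0 = 2.246833…
x·lx·mx: 0, 0.3515…, 0.960333…, 1.575…, 1.406…, 1.3475…, 1.185, 0.501667… → Σ = 7.327…
T = 7.327… / 2.246833… = 3.261034… → 3.261

3.261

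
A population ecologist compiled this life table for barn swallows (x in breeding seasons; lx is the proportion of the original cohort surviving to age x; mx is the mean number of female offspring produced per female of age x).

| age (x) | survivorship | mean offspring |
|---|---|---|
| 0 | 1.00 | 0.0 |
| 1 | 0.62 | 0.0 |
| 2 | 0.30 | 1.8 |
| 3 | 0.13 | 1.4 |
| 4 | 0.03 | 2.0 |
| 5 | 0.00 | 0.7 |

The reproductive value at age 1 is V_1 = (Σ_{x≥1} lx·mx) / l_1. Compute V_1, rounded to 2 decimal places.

1.26

lx·mx for x ≥ 1: 0, 0.54, 0.182, 0.06, 0 → sum = 0.782
V_1 = 0.782 / l_1 = 0.782 / 0.62 = 1.26129… → 1.26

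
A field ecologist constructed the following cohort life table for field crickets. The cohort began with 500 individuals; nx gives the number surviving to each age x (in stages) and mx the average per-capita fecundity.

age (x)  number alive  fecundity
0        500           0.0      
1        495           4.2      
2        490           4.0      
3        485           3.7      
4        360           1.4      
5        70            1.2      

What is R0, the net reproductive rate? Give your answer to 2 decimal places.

lx = nx/n0 = nx/500: 1, 0.99, 0.98, 0.97, 0.72, 0.14
lx·mx by age: 0, 4.158, 3.92, 3.589, 1.008, 0.168
R0 = Σ lx·mx = 12.843 → 12.84

12.84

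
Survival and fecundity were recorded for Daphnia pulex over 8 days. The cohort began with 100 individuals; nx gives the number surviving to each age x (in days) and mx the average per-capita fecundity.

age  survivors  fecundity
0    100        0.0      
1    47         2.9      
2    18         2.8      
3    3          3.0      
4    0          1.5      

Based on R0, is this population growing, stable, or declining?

growing

lx = nx/n0 = nx/100: 1, 0.47, 0.18, 0.03, 0
R0 = Σ lx·mx = 0 + 1.363 + 0.504 + 0.09 + 0 = 1.957
R0 > 1, so the population is growing.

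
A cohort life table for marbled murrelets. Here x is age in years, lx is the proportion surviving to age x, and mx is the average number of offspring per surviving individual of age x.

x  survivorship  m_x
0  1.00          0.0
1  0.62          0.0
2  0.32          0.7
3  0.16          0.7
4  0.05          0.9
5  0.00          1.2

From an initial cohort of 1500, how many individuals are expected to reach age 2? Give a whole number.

Expected survivors = N0 · l_2 = 1500 × 0.32 = 480 → 480

480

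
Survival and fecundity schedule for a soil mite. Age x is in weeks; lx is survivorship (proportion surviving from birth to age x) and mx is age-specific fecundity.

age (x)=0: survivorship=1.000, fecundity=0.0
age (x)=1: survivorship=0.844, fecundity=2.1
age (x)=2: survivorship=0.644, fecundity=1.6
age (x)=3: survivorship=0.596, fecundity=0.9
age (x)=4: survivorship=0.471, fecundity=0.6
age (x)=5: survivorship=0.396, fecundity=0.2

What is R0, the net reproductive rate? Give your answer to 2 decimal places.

3.70

lx·mx by age: 0, 1.7724, 1.0304, 0.5364, 0.2826, 0.0792
R0 = Σ lx·mx = 3.701 → 3.70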